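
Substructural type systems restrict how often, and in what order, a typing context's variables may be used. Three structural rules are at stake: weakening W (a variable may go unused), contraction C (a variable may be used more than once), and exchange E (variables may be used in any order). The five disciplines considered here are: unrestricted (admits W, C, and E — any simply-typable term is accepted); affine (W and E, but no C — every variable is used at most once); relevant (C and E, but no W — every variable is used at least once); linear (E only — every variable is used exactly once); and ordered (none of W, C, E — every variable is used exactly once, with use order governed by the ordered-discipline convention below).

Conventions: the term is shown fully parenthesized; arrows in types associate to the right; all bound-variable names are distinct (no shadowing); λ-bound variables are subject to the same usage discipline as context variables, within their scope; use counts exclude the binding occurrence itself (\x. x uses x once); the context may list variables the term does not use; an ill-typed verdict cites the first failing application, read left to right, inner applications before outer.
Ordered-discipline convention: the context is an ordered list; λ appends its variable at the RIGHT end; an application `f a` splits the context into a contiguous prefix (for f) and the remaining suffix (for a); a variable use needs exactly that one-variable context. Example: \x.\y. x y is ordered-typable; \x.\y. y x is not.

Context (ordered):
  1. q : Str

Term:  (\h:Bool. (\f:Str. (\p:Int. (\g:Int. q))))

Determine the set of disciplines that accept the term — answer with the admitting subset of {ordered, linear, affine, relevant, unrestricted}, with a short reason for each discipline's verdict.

admitted in: affine, unrestricted
counts: q=1; h [bound]=0; f [bound]=0; p [bound]=0; g [bound]=0
uses in reading order: q
typing: well-typed — term : Bool → Str → Int → Int → Str
ordered ✗ (h, f, p, g left unused)
linear ✗ (h, f, p, g left unused)
affine ✓ (at most one use each (q, h, f, p, g))
relevant ✗ (h, f, p, g left unused)
unrestricted ✓ (type-checks (Bool → Str → Int → Int → Str) and nothing is barred)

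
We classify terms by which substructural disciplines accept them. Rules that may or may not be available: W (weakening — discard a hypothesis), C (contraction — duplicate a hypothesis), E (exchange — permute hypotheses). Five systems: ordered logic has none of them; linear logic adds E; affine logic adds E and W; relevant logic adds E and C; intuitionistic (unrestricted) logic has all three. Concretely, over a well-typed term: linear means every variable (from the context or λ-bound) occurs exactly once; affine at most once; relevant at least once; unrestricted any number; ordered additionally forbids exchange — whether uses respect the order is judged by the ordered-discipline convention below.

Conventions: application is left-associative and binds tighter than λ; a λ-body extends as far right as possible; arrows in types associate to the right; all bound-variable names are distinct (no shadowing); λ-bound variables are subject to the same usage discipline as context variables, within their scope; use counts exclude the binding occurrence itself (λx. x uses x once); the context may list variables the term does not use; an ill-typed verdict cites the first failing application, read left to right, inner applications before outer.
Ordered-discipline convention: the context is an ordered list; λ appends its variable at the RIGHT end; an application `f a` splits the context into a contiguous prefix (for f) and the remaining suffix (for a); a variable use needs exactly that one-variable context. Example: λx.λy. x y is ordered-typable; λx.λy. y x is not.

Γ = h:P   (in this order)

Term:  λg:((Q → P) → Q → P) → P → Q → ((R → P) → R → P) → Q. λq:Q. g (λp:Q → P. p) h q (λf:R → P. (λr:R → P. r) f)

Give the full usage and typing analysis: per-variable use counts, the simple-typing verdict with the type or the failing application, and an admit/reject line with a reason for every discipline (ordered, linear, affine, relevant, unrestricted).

counts: h=1; g (λ-bound)=1; q (λ-bound)=1; p (λ-bound)=1; f (λ-bound)=1; r (λ-bound)=1
order of uses: g, p, h, q, r, f
typing: well-typed at (((Q → P) → Q → P) → P → Q → ((R → P) → R → P) → Q) → Q → Q
ordered ✗ (no contiguous prefix/suffix split fits g, p, h, q, r, f)
linear ✓ (each of h, g, q, p, f, r used exactly once)
affine ✓ (at most one use each (h, g, q, p, f, r))
relevant ✓ (none of h, g, q, p, f, r goes unused)
unrestricted ✓ (type-checks ((((Q → P) → Q → P) → P → Q → ((R → P) → R → P) → Q) → Q → Q) and nothing is barred)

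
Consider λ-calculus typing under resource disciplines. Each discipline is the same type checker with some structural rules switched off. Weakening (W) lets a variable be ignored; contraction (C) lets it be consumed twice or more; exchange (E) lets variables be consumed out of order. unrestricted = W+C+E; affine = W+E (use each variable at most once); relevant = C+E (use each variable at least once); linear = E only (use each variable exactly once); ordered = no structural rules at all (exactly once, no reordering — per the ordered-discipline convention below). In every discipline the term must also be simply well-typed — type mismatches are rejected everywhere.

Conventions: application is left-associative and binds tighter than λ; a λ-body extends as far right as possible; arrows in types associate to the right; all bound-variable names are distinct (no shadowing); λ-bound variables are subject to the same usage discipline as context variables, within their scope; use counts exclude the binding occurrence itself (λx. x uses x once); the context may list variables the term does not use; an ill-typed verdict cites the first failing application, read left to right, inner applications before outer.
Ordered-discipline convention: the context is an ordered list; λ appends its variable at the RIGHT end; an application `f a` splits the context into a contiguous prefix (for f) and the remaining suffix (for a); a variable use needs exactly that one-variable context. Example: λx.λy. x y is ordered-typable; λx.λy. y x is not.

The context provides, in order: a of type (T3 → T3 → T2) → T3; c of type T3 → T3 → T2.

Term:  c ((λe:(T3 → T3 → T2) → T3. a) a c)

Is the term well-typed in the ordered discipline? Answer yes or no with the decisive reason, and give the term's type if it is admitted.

no — uses contraction: a ×2, c ×2; e never used (weakening)
variable uses: a: 2, c: 2, e [bound]: 0
left-to-right use order: c, a, a, c
typing: ✓ — T3 → T2
across the five disciplines: ordered ✗ · linear ✗ · affine ✗ · relevant ✗ · unrestricted ✓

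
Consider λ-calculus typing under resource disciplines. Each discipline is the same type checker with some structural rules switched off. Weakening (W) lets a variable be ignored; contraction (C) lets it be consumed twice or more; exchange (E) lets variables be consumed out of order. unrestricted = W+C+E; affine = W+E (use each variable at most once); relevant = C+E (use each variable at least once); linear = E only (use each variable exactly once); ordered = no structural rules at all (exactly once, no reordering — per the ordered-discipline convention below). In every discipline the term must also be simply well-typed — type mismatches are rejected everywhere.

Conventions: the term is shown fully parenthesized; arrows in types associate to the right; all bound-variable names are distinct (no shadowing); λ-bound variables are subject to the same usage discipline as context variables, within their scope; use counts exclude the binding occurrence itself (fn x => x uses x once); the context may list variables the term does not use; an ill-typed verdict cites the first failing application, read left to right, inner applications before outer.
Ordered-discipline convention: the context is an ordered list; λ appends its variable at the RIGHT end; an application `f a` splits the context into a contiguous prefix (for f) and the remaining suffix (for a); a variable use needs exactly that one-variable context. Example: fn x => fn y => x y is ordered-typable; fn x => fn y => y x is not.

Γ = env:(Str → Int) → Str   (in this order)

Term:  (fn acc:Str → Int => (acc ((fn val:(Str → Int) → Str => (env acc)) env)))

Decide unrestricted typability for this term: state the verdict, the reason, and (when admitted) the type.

yes — typability at (Str → Int) → Int is all that's needed; term : (Str → Int) → Int
counts: env: 2×, acc [bound]: 2×, val [bound]: 0×
use order (left to right): acc, env, acc, env
typing: ✓ — (Str → Int) → Int
summary: ordered ✗ | linear ✗ | affine ✗ | relevant ✗ | unrestricted ✓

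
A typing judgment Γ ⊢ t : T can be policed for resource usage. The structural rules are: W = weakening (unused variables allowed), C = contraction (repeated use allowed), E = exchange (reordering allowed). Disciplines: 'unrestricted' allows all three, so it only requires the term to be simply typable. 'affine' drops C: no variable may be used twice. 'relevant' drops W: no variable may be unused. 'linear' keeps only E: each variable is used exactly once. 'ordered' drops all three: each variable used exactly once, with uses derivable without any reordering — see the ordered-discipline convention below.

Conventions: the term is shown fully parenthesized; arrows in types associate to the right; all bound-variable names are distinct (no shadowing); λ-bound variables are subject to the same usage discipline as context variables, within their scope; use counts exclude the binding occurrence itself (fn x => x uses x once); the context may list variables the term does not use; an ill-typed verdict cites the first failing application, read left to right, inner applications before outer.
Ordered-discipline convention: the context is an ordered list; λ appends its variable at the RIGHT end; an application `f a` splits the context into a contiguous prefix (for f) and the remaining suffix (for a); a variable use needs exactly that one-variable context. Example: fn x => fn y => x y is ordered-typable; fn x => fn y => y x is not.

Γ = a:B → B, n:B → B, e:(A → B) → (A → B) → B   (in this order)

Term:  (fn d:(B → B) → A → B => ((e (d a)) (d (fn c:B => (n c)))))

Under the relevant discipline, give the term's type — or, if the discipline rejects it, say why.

term : ((B → B) → A → B) → B
usage: a: 1; n: 1; e: 1; d [bound]: 2; c [bound]: 1
order of uses: e, d, a, d, n, c
typing: well-typed — term : ((B → B) → A → B) → B
across the five disciplines: ordered ✗ | linear ✗ | affine ✗ | relevant ✓ | unrestricted ✓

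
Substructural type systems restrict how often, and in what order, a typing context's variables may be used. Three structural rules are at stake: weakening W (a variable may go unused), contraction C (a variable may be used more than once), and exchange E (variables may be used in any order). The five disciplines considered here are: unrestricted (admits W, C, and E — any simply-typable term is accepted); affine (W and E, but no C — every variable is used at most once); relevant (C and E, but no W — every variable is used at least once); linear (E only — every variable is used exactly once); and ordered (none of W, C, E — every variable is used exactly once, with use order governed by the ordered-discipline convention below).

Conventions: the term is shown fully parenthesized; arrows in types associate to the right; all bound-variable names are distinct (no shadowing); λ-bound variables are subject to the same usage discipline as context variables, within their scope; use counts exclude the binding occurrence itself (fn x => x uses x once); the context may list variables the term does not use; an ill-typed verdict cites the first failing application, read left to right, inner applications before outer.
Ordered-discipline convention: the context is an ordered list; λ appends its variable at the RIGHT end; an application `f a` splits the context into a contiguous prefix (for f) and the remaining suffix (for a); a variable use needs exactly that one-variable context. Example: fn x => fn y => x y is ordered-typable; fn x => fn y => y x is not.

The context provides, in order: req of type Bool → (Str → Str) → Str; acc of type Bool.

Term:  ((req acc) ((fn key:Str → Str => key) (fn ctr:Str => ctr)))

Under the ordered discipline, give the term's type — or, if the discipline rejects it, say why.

term : Str
counts: req: 1, acc: 1, key [bound]: 1, ctr [bound]: 1
uses in reading order: req, acc, key, ctr
typing: well-typed at Str
summary: ordered ✓, linear ✓, affine ✓, relevant ✓, unrestricted ✓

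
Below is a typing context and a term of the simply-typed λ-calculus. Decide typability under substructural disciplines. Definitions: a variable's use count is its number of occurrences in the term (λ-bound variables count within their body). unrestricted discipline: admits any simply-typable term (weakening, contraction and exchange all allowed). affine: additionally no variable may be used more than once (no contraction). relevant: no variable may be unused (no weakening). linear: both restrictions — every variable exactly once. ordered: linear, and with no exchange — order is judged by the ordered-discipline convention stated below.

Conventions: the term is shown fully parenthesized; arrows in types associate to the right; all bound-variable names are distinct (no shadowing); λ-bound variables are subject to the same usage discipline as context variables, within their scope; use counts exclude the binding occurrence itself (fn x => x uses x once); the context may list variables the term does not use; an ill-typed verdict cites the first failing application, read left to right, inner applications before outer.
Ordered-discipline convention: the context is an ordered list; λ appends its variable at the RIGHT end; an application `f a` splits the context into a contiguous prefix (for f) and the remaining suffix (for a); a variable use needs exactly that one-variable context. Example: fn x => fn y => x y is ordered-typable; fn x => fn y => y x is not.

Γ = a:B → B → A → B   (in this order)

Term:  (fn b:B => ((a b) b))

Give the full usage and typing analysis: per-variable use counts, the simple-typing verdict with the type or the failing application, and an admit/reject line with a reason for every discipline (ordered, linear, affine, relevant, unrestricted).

usage: a ×1, b (λ-bound) ×2
use order (left to right): a, b, b
typing: well-typed at B → A → B
ordered ✗ (uses contraction: b ×2)
linear ✗ (uses contraction: b ×2)
affine ✗ (uses contraction: b ×2)
relevant ✓ (a, b: all used, weakening unneeded)
unrestricted ✓ (simply typable at B → A → B; W, C, E all held)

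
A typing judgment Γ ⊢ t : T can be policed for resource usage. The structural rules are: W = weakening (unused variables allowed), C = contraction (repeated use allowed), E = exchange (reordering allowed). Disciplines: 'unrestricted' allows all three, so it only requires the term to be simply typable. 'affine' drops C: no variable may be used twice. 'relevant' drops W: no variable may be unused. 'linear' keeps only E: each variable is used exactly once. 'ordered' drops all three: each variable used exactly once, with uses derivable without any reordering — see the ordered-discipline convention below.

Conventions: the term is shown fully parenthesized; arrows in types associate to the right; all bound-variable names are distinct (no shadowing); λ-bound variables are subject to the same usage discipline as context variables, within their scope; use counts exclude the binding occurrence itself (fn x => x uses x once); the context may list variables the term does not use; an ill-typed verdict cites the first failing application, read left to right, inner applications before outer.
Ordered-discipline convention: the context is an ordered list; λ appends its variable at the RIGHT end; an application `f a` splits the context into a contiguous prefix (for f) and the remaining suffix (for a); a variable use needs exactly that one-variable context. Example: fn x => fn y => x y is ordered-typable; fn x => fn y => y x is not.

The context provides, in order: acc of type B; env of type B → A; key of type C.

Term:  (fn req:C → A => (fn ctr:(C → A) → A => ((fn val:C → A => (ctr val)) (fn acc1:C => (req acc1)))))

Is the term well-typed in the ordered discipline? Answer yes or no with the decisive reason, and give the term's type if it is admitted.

no — acc, env, key never used (weakening)
usage: acc: 0, env: 0, key: 0, req (bound): 1, ctr (bound): 1, val (bound): 1, acc1 (bound): 1
left-to-right use order: ctr, val, req, acc1
typing: well-typed — term : (C → A) → ((C → A) → A) → A
across the five disciplines: ordered ✗ | linear ✗ | affine ✓ | relevant ✗ | unrestricted ✓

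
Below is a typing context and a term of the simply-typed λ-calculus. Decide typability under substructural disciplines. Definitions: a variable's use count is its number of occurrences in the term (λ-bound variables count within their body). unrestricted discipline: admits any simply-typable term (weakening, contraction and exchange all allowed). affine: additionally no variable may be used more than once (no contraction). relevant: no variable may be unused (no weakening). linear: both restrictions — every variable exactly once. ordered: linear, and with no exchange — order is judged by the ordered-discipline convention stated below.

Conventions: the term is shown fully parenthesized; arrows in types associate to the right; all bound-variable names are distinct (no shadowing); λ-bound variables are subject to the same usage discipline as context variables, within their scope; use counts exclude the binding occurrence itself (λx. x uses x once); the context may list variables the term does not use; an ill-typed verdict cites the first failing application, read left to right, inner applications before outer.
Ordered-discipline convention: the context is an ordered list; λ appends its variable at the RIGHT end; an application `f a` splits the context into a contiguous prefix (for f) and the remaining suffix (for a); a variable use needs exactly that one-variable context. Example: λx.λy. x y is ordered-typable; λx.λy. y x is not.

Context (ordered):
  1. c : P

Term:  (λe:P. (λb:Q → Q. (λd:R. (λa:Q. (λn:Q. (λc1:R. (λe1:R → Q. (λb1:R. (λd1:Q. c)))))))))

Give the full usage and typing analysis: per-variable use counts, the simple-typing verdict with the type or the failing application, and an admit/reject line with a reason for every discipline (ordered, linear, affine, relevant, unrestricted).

use counts: c: 1×, e (bound): 0×, b (bound): 0×, d (bound): 0×, a (bound): 0×, n (bound): 0×, c1 (bound): 0×, e1 (bound): 0×, b1 (bound): 0×, d1 (bound): 0×
order of uses: c
typing: well-typed at P → (Q → Q) → R → Q → Q → R → (R → Q) → R → Q → P
ordered: ✗ — e, b, d, a, n, c1, e1, b1, d1 left unused
linear: ✗ — e, b, d, a, n, c1, e1, b1, d1 left unused
affine: ✓ — no duplicate uses among c, e, b, d, a, n, c1, e1, b1, d1
relevant: ✗ — e, b, d, a, n, c1, e1, b1, d1 left unused
unrestricted: ✓ — typability at P → (Q → Q) → R → Q → Q → R → (R → Q) → R → Q → P is all that's needed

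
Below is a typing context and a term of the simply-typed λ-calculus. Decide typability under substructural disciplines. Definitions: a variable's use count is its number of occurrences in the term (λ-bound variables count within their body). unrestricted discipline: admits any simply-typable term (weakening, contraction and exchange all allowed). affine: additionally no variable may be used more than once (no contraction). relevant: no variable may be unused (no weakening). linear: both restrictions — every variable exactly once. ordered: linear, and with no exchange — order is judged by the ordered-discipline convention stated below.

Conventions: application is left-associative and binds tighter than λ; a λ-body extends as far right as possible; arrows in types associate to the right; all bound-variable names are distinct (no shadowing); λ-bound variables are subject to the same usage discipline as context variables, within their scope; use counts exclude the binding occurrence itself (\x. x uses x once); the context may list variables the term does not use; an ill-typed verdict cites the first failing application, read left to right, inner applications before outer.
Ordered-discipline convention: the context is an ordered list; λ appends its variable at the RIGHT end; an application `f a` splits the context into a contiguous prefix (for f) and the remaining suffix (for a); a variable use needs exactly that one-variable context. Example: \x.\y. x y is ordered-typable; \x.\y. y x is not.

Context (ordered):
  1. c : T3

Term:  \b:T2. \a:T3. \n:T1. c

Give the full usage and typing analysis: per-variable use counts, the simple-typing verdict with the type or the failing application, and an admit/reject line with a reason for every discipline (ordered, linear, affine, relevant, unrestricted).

usage: c ×1; b [bound] ×0; a [bound] ×0; n [bound] ×0
uses in reading order: c
typing: well-typed — term : T2 → T3 → T1 → T3
ordered: ✗, b, a, n never used (weakening)
linear: ✗, b, a, n never used (weakening)
affine: ✓, none of c, b, a, n used more than once
relevant: ✗, b, a, n never used (weakening)
unrestricted: ✓, type-checks (T2 → T3 → T1 → T3) and nothing is barred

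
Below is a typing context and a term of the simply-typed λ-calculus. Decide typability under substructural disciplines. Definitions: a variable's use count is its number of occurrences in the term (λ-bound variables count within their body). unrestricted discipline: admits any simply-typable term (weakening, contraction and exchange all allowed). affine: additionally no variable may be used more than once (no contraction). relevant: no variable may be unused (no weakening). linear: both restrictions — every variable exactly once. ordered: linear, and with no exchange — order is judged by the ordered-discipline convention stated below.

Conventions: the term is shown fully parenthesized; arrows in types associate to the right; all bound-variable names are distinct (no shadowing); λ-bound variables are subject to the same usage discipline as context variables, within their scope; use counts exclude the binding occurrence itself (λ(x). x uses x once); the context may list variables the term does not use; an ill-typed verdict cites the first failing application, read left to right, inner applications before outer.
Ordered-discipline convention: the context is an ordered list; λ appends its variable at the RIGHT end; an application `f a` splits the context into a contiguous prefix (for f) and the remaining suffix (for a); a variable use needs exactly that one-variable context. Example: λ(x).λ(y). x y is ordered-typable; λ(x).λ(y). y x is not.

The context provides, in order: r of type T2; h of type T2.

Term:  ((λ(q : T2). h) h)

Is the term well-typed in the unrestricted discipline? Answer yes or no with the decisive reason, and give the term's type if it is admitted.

yes — simply typable at T2; W, C, E all held; term : T2
counts: r ×0; h ×2; q (bound) ×0
order of uses: h, h
typing: well-typed — term : T2
all disciplines: ordered ✗, linear ✗, affine ✗, relevant ✗, unrestricted ✓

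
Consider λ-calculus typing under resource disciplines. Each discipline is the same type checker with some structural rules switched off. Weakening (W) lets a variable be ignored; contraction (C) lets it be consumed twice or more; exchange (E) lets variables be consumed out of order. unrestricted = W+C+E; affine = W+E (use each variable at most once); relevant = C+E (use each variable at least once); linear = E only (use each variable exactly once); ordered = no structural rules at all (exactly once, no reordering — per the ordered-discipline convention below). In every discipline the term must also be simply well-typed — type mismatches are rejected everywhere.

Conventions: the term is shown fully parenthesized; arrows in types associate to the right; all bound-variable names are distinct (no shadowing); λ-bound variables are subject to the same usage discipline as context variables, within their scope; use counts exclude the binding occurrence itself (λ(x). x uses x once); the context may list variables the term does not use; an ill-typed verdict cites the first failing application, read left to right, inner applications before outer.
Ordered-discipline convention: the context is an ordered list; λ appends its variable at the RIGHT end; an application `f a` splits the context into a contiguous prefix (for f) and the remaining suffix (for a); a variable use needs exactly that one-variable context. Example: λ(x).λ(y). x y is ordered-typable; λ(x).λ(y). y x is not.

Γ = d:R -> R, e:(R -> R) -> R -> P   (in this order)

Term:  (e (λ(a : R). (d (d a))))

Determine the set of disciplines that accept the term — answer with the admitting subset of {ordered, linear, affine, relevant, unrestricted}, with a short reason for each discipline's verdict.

admitted in: relevant, unrestricted
use counts: d ×2, e ×1, a [bound] ×1
order of uses: e, d, d, a
typing: ✓ — R -> P
ordered ✗ (repeated use of d ×2)
linear ✗ (repeated use of d ×2)
affine ✗ (repeated use of d ×2)
relevant ✓ (none of d, e, a goes unused)
unrestricted ✓ (typability at R -> P is all that's needed)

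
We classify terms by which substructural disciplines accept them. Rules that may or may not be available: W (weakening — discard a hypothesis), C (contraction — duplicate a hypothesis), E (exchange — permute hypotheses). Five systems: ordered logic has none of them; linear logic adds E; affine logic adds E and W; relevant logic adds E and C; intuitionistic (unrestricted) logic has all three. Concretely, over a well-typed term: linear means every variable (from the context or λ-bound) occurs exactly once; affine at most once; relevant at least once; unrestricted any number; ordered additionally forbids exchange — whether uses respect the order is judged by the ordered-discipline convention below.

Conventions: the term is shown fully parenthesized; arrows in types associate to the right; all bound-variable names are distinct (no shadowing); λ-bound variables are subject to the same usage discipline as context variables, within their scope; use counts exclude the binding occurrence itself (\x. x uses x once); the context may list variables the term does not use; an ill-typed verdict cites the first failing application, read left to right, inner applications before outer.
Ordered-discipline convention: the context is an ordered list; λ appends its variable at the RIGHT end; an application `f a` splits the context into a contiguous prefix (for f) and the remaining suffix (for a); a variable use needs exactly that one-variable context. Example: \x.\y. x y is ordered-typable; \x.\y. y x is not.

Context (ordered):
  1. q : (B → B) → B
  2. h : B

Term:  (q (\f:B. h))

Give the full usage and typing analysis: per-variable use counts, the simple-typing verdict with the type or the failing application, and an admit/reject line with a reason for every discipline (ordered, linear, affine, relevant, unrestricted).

counts: q=1, h=1, f [bound]=0
left-to-right use order: q, h
typing: ✓ — B
ordered: ✗, needs weakening: f unused
linear: ✗, needs weakening: f unused
affine: ✓, at most one use each (q, h, f)
relevant: ✗, needs weakening: f unused
unrestricted: ✓, well-typed at B; no restrictions here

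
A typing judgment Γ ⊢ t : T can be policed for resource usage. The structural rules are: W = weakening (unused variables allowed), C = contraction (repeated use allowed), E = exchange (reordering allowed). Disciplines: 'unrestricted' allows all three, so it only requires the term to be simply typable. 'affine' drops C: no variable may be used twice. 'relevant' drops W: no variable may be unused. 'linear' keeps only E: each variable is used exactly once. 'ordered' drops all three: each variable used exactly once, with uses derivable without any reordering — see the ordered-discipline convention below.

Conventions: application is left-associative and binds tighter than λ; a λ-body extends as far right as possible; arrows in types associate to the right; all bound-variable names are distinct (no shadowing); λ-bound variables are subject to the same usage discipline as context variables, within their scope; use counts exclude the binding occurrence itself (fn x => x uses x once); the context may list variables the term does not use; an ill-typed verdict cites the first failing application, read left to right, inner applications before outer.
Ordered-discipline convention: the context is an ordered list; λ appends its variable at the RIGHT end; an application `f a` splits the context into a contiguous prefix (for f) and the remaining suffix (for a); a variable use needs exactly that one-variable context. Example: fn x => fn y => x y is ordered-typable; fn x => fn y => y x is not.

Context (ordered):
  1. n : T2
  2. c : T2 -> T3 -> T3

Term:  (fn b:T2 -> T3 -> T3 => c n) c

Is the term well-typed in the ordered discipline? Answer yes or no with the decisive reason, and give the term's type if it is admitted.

no — c ×2 used more than once (contraction); b left unused
use counts: n=1, c=2, b [bound]=0
use order (left to right): c, n, c
typing: the term checks, with type T3 -> T3
summary: ordered ✗; linear ✗; affine ✗; relevant ✗; unrestricted ✓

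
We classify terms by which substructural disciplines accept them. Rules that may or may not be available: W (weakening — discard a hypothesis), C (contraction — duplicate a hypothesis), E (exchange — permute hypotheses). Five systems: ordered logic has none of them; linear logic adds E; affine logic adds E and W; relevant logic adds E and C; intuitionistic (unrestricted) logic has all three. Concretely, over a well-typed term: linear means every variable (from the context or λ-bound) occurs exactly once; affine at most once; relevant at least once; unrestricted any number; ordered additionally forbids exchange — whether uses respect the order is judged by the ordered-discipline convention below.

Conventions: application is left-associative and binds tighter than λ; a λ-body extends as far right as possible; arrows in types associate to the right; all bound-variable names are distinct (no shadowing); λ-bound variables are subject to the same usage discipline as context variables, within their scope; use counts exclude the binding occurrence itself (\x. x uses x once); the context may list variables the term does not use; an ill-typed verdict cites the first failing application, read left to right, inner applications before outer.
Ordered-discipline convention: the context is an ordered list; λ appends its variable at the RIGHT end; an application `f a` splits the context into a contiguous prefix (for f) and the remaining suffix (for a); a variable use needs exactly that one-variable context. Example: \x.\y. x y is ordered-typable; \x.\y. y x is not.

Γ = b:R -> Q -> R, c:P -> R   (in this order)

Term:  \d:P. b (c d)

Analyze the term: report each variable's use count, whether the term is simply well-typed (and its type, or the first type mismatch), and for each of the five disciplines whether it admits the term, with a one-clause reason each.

counts: b: 1×; c: 1×; d (bound): 1×
order of uses: b, c, d
typing: the term checks, with type P -> Q -> R
ordered: ✓ — b, c, d once each; derivable with no W/C/E
linear: ✓ — exactly-once usage across b, c, d
affine: ✓ — at most one use each (b, c, d)
relevant: ✓ — b, c, d: all used, weakening unneeded
unrestricted: ✓ — typability at P -> Q -> R is all that's needed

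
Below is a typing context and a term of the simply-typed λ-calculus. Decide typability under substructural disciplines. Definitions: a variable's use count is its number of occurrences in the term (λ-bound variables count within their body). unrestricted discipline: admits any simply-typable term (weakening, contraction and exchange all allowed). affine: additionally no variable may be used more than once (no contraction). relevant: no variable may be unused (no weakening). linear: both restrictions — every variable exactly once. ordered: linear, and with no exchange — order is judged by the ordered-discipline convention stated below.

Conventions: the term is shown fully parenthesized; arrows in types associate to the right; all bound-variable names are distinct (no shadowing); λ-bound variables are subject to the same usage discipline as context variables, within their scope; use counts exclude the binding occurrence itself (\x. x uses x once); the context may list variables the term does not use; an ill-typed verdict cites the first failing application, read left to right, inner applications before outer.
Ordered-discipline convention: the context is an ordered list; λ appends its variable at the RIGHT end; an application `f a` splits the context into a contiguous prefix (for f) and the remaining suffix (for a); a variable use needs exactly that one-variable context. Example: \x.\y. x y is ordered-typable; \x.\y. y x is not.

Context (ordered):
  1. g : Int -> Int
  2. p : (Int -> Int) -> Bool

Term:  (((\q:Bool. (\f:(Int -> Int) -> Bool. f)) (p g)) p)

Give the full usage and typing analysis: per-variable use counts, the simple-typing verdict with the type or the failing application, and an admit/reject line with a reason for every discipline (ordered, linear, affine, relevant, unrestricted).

variable uses: g: 1, p: 2, q (λ-bound): 0, f (λ-bound): 1
use order (left to right): f, p, g, p
typing: the term checks, with type (Int -> Int) -> Bool
ordered: ✗, repeated use of p ×2; unused: q — weakening required
linear: ✗, repeated use of p ×2; unused: q — weakening required
affine: ✗, repeated use of p ×2
relevant: ✗, unused: q — weakening required
unrestricted: ✓, type-checks ((Int -> Int) -> Bool) and nothing is barred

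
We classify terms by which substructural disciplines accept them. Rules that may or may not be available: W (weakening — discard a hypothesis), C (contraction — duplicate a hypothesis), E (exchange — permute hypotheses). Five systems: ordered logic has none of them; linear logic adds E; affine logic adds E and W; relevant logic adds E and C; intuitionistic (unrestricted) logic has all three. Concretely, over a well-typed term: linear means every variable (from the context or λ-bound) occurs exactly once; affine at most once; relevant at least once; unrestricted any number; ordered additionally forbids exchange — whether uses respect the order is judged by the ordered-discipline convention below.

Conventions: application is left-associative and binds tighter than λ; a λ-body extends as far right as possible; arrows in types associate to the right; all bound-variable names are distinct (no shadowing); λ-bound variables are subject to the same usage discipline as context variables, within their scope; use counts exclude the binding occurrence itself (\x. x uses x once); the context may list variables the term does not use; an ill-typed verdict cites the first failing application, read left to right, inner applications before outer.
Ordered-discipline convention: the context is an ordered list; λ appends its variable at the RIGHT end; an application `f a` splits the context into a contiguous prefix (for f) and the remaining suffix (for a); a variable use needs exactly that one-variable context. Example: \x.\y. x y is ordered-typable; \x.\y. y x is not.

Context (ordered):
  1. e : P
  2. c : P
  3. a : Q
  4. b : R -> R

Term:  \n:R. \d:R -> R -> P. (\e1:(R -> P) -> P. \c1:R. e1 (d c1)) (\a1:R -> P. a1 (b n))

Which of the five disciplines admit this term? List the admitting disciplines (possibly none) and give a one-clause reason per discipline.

admitted in: affine, unrestricted
counts: e: 0; c: 0; a: 0; b: 1; n [bound]: 1; d [bound]: 1; e1 [bound]: 1; c1 [bound]: 1; a1 [bound]: 1
uses in reading order: e1, d, c1, a1, b, n
typing: the term checks, with type R -> (R -> R -> P) -> R -> P
ordered: ✗, needs weakening: e, c, a unused
linear: ✗, needs weakening: e, c, a unused
affine: ✓, none of e, c, a, b, n, d, e1, c1, a1 used more than once
relevant: ✗, needs weakening: e, c, a unused
unrestricted: ✓, type-checks (R -> (R -> R -> P) -> R -> P) and nothing is barred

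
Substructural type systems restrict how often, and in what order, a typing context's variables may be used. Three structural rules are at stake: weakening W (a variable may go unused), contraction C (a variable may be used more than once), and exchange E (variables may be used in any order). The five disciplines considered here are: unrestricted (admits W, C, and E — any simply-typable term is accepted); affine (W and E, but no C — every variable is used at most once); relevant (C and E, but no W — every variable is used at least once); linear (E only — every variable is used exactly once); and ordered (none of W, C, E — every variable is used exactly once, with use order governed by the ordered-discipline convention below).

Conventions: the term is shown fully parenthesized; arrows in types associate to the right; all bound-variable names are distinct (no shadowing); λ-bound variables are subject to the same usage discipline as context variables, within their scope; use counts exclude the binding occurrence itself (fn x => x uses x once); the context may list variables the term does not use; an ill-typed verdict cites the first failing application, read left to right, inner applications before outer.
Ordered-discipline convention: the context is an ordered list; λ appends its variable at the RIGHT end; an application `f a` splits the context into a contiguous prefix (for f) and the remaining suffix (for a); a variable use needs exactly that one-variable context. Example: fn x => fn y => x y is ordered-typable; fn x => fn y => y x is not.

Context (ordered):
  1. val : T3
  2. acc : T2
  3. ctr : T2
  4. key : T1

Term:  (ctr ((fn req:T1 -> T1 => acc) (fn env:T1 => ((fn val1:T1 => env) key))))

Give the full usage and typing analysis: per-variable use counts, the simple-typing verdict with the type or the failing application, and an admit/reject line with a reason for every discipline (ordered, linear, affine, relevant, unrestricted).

counts: val: 0×, acc: 1×, ctr: 1×, key: 1×, req [bound]: 0×, env [bound]: 1×, val1 [bound]: 0×
uses in reading order: ctr, acc, env, key
typing: ill-typed: applying a non-function (T2)
ordered: ✗ — the type mismatch rejects it
linear: ✗ — not simply typable
affine: ✗ — fails simple typing
relevant: ✗ — a type mismatch blocks all five
unrestricted: ✗ — the type mismatch rejects it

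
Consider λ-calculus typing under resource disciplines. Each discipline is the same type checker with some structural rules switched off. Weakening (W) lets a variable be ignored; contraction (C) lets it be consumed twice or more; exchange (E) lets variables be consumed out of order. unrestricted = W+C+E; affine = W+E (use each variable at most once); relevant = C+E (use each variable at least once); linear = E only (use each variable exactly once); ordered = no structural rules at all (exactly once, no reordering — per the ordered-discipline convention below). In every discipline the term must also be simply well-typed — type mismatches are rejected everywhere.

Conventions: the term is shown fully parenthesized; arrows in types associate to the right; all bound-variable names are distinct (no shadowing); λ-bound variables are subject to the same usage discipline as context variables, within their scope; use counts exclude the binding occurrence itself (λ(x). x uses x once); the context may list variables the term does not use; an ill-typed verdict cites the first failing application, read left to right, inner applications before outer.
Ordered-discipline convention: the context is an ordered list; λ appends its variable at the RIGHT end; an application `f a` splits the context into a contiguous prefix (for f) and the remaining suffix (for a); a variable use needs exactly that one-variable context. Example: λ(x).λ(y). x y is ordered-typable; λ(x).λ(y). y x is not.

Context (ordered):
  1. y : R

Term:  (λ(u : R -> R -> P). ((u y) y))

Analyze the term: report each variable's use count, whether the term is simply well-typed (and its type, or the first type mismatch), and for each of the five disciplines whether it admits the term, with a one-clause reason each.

variable uses: y: 2; u [bound]: 1
use order (left to right): u, y, y
typing: well-typed at (R -> R -> P) -> P
ordered: ✗, needs contraction — y ×2
linear: ✗, needs contraction — y ×2
affine: ✗, needs contraction — y ×2
relevant: ✓, at least one use each (y, u)
unrestricted: ✓, simply typable at (R -> R -> P) -> P; W, C, E all held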